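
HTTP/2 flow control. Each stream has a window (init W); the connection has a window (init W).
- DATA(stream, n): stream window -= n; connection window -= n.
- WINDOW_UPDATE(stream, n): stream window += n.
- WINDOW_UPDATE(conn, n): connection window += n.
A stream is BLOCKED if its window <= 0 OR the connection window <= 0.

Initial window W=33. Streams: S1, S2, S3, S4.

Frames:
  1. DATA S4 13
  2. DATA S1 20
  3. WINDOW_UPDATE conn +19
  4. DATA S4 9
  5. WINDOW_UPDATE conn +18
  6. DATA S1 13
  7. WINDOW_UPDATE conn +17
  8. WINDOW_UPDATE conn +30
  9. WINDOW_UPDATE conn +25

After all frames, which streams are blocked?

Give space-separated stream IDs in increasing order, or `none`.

Answer: S1

Derivation:
Op 1: conn=20 S1=33 S2=33 S3=33 S4=20 blocked=[]
Op 2: conn=0 S1=13 S2=33 S3=33 S4=20 blocked=[1, 2, 3, 4]
Op 3: conn=19 S1=13 S2=33 S3=33 S4=20 blocked=[]
Op 4: conn=10 S1=13 S2=33 S3=33 S4=11 blocked=[]
Op 5: conn=28 S1=13 S2=33 S3=33 S4=11 blocked=[]
Op 6: conn=15 S1=0 S2=33 S3=33 S4=11 blocked=[1]
Op 7: conn=32 S1=0 S2=33 S3=33 S4=11 blocked=[1]
Op 8: conn=62 S1=0 S2=33 S3=33 S4=11 blocked=[1]
Op 9: conn=87 S1=0 S2=33 S3=33 S4=11 blocked=[1]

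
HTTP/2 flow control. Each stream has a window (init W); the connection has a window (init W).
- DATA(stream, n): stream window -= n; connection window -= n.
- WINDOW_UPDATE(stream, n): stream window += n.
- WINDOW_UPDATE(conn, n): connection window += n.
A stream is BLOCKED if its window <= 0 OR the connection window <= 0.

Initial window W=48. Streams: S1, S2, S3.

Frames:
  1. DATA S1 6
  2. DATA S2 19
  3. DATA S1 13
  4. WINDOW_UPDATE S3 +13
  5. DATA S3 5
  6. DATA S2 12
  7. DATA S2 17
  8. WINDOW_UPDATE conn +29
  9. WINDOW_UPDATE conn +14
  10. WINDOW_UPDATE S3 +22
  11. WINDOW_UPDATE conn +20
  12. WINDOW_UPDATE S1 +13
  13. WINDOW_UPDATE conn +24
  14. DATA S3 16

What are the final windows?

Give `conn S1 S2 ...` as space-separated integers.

Op 1: conn=42 S1=42 S2=48 S3=48 blocked=[]
Op 2: conn=23 S1=42 S2=29 S3=48 blocked=[]
Op 3: conn=10 S1=29 S2=29 S3=48 blocked=[]
Op 4: conn=10 S1=29 S2=29 S3=61 blocked=[]
Op 5: conn=5 S1=29 S2=29 S3=56 blocked=[]
Op 6: conn=-7 S1=29 S2=17 S3=56 blocked=[1, 2, 3]
Op 7: conn=-24 S1=29 S2=0 S3=56 blocked=[1, 2, 3]
Op 8: conn=5 S1=29 S2=0 S3=56 blocked=[2]
Op 9: conn=19 S1=29 S2=0 S3=56 blocked=[2]
Op 10: conn=19 S1=29 S2=0 S3=78 blocked=[2]
Op 11: conn=39 S1=29 S2=0 S3=78 blocked=[2]
Op 12: conn=39 S1=42 S2=0 S3=78 blocked=[2]
Op 13: conn=63 S1=42 S2=0 S3=78 blocked=[2]
Op 14: conn=47 S1=42 S2=0 S3=62 blocked=[2]

Answer: 47 42 0 62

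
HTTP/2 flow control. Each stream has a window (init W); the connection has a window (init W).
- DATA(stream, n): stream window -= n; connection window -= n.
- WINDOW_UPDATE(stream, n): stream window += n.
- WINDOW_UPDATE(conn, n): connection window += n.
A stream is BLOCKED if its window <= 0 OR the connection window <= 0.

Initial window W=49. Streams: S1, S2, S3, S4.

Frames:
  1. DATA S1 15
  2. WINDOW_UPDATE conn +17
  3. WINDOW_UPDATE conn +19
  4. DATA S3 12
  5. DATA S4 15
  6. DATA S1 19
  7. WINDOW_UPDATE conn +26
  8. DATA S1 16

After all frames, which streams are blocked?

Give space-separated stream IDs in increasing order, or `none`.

Answer: S1

Derivation:
Op 1: conn=34 S1=34 S2=49 S3=49 S4=49 blocked=[]
Op 2: conn=51 S1=34 S2=49 S3=49 S4=49 blocked=[]
Op 3: conn=70 S1=34 S2=49 S3=49 S4=49 blocked=[]
Op 4: conn=58 S1=34 S2=49 S3=37 S4=49 blocked=[]
Op 5: conn=43 S1=34 S2=49 S3=37 S4=34 blocked=[]
Op 6: conn=24 S1=15 S2=49 S3=37 S4=34 blocked=[]
Op 7: conn=50 S1=15 S2=49 S3=37 S4=34 blocked=[]
Op 8: conn=34 S1=-1 S2=49 S3=37 S4=34 blocked=[1]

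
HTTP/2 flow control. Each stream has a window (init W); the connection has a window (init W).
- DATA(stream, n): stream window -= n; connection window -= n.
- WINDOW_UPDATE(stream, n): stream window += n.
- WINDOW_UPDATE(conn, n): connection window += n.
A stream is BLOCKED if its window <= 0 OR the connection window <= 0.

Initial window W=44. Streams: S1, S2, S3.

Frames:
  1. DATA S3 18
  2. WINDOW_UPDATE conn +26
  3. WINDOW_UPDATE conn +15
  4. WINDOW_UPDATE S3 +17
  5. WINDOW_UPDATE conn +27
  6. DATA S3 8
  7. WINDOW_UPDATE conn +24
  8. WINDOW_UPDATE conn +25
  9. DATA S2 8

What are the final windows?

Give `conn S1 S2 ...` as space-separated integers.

Op 1: conn=26 S1=44 S2=44 S3=26 blocked=[]
Op 2: conn=52 S1=44 S2=44 S3=26 blocked=[]
Op 3: conn=67 S1=44 S2=44 S3=26 blocked=[]
Op 4: conn=67 S1=44 S2=44 S3=43 blocked=[]
Op 5: conn=94 S1=44 S2=44 S3=43 blocked=[]
Op 6: conn=86 S1=44 S2=44 S3=35 blocked=[]
Op 7: conn=110 S1=44 S2=44 S3=35 blocked=[]
Op 8: conn=135 S1=44 S2=44 S3=35 blocked=[]
Op 9: conn=127 S1=44 S2=36 S3=35 blocked=[]

Answer: 127 44 36 35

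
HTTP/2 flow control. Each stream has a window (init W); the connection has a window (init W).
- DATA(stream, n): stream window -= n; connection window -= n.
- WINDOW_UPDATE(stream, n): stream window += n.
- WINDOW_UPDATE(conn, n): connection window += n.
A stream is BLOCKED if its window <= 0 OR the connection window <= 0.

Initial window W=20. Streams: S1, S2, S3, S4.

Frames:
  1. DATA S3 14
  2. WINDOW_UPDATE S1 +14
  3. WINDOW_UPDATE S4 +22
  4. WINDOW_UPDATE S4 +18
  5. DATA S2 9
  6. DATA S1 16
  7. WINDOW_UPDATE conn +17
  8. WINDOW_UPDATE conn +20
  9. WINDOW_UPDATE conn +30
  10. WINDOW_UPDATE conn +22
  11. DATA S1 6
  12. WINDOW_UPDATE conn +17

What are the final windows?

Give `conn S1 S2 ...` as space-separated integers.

Op 1: conn=6 S1=20 S2=20 S3=6 S4=20 blocked=[]
Op 2: conn=6 S1=34 S2=20 S3=6 S4=20 blocked=[]
Op 3: conn=6 S1=34 S2=20 S3=6 S4=42 blocked=[]
Op 4: conn=6 S1=34 S2=20 S3=6 S4=60 blocked=[]
Op 5: conn=-3 S1=34 S2=11 S3=6 S4=60 blocked=[1, 2, 3, 4]
Op 6: conn=-19 S1=18 S2=11 S3=6 S4=60 blocked=[1, 2, 3, 4]
Op 7: conn=-2 S1=18 S2=11 S3=6 S4=60 blocked=[1, 2, 3, 4]
Op 8: conn=18 S1=18 S2=11 S3=6 S4=60 blocked=[]
Op 9: conn=48 S1=18 S2=11 S3=6 S4=60 blocked=[]
Op 10: conn=70 S1=18 S2=11 S3=6 S4=60 blocked=[]
Op 11: conn=64 S1=12 S2=11 S3=6 S4=60 blocked=[]
Op 12: conn=81 S1=12 S2=11 S3=6 S4=60 blocked=[]

Answer: 81 12 11 6 60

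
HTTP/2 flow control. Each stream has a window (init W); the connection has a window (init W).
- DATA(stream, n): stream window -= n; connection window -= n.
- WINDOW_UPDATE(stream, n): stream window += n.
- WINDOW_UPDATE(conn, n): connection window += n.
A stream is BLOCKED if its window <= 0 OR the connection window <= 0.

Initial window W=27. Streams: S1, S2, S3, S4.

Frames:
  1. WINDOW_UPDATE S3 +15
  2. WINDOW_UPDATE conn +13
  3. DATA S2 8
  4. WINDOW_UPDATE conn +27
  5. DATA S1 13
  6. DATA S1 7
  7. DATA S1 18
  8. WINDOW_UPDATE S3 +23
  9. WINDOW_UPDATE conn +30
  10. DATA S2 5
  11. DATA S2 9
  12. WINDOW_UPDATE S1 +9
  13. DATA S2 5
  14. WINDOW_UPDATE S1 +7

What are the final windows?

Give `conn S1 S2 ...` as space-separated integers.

Op 1: conn=27 S1=27 S2=27 S3=42 S4=27 blocked=[]
Op 2: conn=40 S1=27 S2=27 S3=42 S4=27 blocked=[]
Op 3: conn=32 S1=27 S2=19 S3=42 S4=27 blocked=[]
Op 4: conn=59 S1=27 S2=19 S3=42 S4=27 blocked=[]
Op 5: conn=46 S1=14 S2=19 S3=42 S4=27 blocked=[]
Op 6: conn=39 S1=7 S2=19 S3=42 S4=27 blocked=[]
Op 7: conn=21 S1=-11 S2=19 S3=42 S4=27 blocked=[1]
Op 8: conn=21 S1=-11 S2=19 S3=65 S4=27 blocked=[1]
Op 9: conn=51 S1=-11 S2=19 S3=65 S4=27 blocked=[1]
Op 10: conn=46 S1=-11 S2=14 S3=65 S4=27 blocked=[1]
Op 11: conn=37 S1=-11 S2=5 S3=65 S4=27 blocked=[1]
Op 12: conn=37 S1=-2 S2=5 S3=65 S4=27 blocked=[1]
Op 13: conn=32 S1=-2 S2=0 S3=65 S4=27 blocked=[1, 2]
Op 14: conn=32 S1=5 S2=0 S3=65 S4=27 blocked=[2]

Answer: 32 5 0 65 27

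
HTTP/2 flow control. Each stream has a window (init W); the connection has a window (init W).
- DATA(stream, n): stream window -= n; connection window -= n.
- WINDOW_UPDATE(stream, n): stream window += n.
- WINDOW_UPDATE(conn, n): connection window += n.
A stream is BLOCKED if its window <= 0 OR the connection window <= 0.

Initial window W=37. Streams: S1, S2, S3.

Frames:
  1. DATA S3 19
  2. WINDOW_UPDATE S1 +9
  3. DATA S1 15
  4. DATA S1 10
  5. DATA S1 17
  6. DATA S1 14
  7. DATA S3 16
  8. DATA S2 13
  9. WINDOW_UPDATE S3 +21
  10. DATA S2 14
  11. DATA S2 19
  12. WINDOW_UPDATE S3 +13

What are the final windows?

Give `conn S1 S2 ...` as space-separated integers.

Answer: -100 -10 -9 36

Derivation:
Op 1: conn=18 S1=37 S2=37 S3=18 blocked=[]
Op 2: conn=18 S1=46 S2=37 S3=18 blocked=[]
Op 3: conn=3 S1=31 S2=37 S3=18 blocked=[]
Op 4: conn=-7 S1=21 S2=37 S3=18 blocked=[1, 2, 3]
Op 5: conn=-24 S1=4 S2=37 S3=18 blocked=[1, 2, 3]
Op 6: conn=-38 S1=-10 S2=37 S3=18 blocked=[1, 2, 3]
Op 7: conn=-54 S1=-10 S2=37 S3=2 blocked=[1, 2, 3]
Op 8: conn=-67 S1=-10 S2=24 S3=2 blocked=[1, 2, 3]
Op 9: conn=-67 S1=-10 S2=24 S3=23 blocked=[1, 2, 3]
Op 10: conn=-81 S1=-10 S2=10 S3=23 blocked=[1, 2, 3]
Op 11: conn=-100 S1=-10 S2=-9 S3=23 blocked=[1, 2, 3]
Op 12: conn=-100 S1=-10 S2=-9 S3=36 blocked=[1, 2, 3]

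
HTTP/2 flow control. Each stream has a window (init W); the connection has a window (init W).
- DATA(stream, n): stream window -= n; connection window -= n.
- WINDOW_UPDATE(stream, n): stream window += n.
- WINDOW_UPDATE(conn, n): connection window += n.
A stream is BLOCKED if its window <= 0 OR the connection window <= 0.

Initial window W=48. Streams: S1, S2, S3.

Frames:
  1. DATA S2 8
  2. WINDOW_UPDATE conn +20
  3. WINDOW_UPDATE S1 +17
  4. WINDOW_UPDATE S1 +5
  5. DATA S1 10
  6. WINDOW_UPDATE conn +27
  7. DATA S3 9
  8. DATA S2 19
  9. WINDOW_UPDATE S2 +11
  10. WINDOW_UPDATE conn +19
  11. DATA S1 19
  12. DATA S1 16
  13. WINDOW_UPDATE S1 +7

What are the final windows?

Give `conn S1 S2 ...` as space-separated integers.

Op 1: conn=40 S1=48 S2=40 S3=48 blocked=[]
Op 2: conn=60 S1=48 S2=40 S3=48 blocked=[]
Op 3: conn=60 S1=65 S2=40 S3=48 blocked=[]
Op 4: conn=60 S1=70 S2=40 S3=48 blocked=[]
Op 5: conn=50 S1=60 S2=40 S3=48 blocked=[]
Op 6: conn=77 S1=60 S2=40 S3=48 blocked=[]
Op 7: conn=68 S1=60 S2=40 S3=39 blocked=[]
Op 8: conn=49 S1=60 S2=21 S3=39 blocked=[]
Op 9: conn=49 S1=60 S2=32 S3=39 blocked=[]
Op 10: conn=68 S1=60 S2=32 S3=39 blocked=[]
Op 11: conn=49 S1=41 S2=32 S3=39 blocked=[]
Op 12: conn=33 S1=25 S2=32 S3=39 blocked=[]
Op 13: conn=33 S1=32 S2=32 S3=39 blocked=[]

Answer: 33 32 32 39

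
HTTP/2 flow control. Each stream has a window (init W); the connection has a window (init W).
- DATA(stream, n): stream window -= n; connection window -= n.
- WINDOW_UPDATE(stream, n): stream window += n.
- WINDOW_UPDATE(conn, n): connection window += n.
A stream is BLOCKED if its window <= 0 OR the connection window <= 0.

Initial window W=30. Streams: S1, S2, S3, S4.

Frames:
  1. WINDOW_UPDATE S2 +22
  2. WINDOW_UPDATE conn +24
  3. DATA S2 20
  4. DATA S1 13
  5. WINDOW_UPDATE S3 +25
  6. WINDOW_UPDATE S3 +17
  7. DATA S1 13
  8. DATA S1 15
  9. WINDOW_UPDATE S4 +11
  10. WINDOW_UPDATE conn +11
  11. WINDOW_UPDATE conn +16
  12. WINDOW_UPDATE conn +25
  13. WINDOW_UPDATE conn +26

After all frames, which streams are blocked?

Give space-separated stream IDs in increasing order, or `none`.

Answer: S1

Derivation:
Op 1: conn=30 S1=30 S2=52 S3=30 S4=30 blocked=[]
Op 2: conn=54 S1=30 S2=52 S3=30 S4=30 blocked=[]
Op 3: conn=34 S1=30 S2=32 S3=30 S4=30 blocked=[]
Op 4: conn=21 S1=17 S2=32 S3=30 S4=30 blocked=[]
Op 5: conn=21 S1=17 S2=32 S3=55 S4=30 blocked=[]
Op 6: conn=21 S1=17 S2=32 S3=72 S4=30 blocked=[]
Op 7: conn=8 S1=4 S2=32 S3=72 S4=30 blocked=[]
Op 8: conn=-7 S1=-11 S2=32 S3=72 S4=30 blocked=[1, 2, 3, 4]
Op 9: conn=-7 S1=-11 S2=32 S3=72 S4=41 blocked=[1, 2, 3, 4]
Op 10: conn=4 S1=-11 S2=32 S3=72 S4=41 blocked=[1]
Op 11: conn=20 S1=-11 S2=32 S3=72 S4=41 blocked=[1]
Op 12: conn=45 S1=-11 S2=32 S3=72 S4=41 blocked=[1]
Op 13: conn=71 S1=-11 S2=32 S3=72 S4=41 blocked=[1]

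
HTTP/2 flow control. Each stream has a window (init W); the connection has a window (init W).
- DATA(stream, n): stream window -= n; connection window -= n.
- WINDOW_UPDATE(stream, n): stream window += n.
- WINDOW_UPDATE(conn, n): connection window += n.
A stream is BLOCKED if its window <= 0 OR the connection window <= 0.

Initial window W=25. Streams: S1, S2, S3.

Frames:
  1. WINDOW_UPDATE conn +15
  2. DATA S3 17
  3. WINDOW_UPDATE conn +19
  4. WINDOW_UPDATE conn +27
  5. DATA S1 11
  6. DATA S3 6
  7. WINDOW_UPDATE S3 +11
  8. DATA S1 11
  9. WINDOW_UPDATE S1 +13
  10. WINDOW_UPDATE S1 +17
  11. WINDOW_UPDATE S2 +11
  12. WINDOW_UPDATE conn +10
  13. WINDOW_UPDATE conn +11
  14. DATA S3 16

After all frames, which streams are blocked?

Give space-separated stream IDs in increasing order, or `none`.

Answer: S3

Derivation:
Op 1: conn=40 S1=25 S2=25 S3=25 blocked=[]
Op 2: conn=23 S1=25 S2=25 S3=8 blocked=[]
Op 3: conn=42 S1=25 S2=25 S3=8 blocked=[]
Op 4: conn=69 S1=25 S2=25 S3=8 blocked=[]
Op 5: conn=58 S1=14 S2=25 S3=8 blocked=[]
Op 6: conn=52 S1=14 S2=25 S3=2 blocked=[]
Op 7: conn=52 S1=14 S2=25 S3=13 blocked=[]
Op 8: conn=41 S1=3 S2=25 S3=13 blocked=[]
Op 9: conn=41 S1=16 S2=25 S3=13 blocked=[]
Op 10: conn=41 S1=33 S2=25 S3=13 blocked=[]
Op 11: conn=41 S1=33 S2=36 S3=13 blocked=[]
Op 12: conn=51 S1=33 S2=36 S3=13 blocked=[]
Op 13: conn=62 S1=33 S2=36 S3=13 blocked=[]
Op 14: conn=46 S1=33 S2=36 S3=-3 blocked=[3]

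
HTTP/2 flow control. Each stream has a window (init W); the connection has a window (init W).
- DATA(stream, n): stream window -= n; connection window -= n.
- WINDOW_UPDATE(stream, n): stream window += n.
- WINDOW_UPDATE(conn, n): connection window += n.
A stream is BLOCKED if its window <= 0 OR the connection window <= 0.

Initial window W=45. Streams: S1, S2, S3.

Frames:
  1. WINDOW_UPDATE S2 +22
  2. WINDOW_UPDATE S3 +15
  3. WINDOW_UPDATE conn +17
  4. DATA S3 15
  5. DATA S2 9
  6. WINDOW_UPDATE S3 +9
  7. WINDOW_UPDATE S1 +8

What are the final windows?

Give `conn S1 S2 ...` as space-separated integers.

Answer: 38 53 58 54

Derivation:
Op 1: conn=45 S1=45 S2=67 S3=45 blocked=[]
Op 2: conn=45 S1=45 S2=67 S3=60 blocked=[]
Op 3: conn=62 S1=45 S2=67 S3=60 blocked=[]
Op 4: conn=47 S1=45 S2=67 S3=45 blocked=[]
Op 5: conn=38 S1=45 S2=58 S3=45 blocked=[]
Op 6: conn=38 S1=45 S2=58 S3=54 blocked=[]
Op 7: conn=38 S1=53 S2=58 S3=54 blocked=[]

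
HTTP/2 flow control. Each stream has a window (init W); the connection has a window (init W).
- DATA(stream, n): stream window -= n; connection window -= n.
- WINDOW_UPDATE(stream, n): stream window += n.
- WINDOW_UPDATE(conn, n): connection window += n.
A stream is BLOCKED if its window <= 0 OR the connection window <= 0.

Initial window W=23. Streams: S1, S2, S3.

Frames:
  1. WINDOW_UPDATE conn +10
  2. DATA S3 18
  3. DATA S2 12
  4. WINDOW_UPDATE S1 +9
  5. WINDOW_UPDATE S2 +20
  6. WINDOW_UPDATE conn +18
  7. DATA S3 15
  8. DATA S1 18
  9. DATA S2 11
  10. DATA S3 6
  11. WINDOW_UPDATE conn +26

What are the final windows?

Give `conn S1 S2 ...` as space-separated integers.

Answer: -3 14 20 -16

Derivation:
Op 1: conn=33 S1=23 S2=23 S3=23 blocked=[]
Op 2: conn=15 S1=23 S2=23 S3=5 blocked=[]
Op 3: conn=3 S1=23 S2=11 S3=5 blocked=[]
Op 4: conn=3 S1=32 S2=11 S3=5 blocked=[]
Op 5: conn=3 S1=32 S2=31 S3=5 blocked=[]
Op 6: conn=21 S1=32 S2=31 S3=5 blocked=[]
Op 7: conn=6 S1=32 S2=31 S3=-10 blocked=[3]
Op 8: conn=-12 S1=14 S2=31 S3=-10 blocked=[1, 2, 3]
Op 9: conn=-23 S1=14 S2=20 S3=-10 blocked=[1, 2, 3]
Op 10: conn=-29 S1=14 S2=20 S3=-16 blocked=[1, 2, 3]
Op 11: conn=-3 S1=14 S2=20 S3=-16 blocked=[1, 2, 3]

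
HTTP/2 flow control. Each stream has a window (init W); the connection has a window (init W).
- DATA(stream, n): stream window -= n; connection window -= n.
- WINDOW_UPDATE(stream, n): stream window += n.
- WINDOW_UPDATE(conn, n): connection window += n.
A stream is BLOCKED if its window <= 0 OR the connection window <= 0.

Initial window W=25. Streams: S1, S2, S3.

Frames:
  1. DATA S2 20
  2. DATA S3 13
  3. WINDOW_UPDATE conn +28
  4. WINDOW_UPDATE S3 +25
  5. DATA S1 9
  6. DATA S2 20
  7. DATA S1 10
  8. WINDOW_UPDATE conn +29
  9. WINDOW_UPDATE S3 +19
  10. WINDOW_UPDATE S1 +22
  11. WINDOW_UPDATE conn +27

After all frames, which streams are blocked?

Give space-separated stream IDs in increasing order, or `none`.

Answer: S2

Derivation:
Op 1: conn=5 S1=25 S2=5 S3=25 blocked=[]
Op 2: conn=-8 S1=25 S2=5 S3=12 blocked=[1, 2, 3]
Op 3: conn=20 S1=25 S2=5 S3=12 blocked=[]
Op 4: conn=20 S1=25 S2=5 S3=37 blocked=[]
Op 5: conn=11 S1=16 S2=5 S3=37 blocked=[]
Op 6: conn=-9 S1=16 S2=-15 S3=37 blocked=[1, 2, 3]
Op 7: conn=-19 S1=6 S2=-15 S3=37 blocked=[1, 2, 3]
Op 8: conn=10 S1=6 S2=-15 S3=37 blocked=[2]
Op 9: conn=10 S1=6 S2=-15 S3=56 blocked=[2]
Op 10: conn=10 S1=28 S2=-15 S3=56 blocked=[2]
Op 11: conn=37 S1=28 S2=-15 S3=56 blocked=[2]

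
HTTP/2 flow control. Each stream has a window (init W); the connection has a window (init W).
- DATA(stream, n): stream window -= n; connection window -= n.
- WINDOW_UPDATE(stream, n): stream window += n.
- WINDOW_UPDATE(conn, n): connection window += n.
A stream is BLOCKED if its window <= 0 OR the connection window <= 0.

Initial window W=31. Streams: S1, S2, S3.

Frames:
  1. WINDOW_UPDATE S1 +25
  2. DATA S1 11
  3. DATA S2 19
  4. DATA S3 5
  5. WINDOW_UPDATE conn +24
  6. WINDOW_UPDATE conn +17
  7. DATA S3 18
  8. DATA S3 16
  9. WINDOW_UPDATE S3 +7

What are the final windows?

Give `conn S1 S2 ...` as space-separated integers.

Answer: 3 45 12 -1

Derivation:
Op 1: conn=31 S1=56 S2=31 S3=31 blocked=[]
Op 2: conn=20 S1=45 S2=31 S3=31 blocked=[]
Op 3: conn=1 S1=45 S2=12 S3=31 blocked=[]
Op 4: conn=-4 S1=45 S2=12 S3=26 blocked=[1, 2, 3]
Op 5: conn=20 S1=45 S2=12 S3=26 blocked=[]
Op 6: conn=37 S1=45 S2=12 S3=26 blocked=[]
Op 7: conn=19 S1=45 S2=12 S3=8 blocked=[]
Op 8: conn=3 S1=45 S2=12 S3=-8 blocked=[3]
Op 9: conn=3 S1=45 S2=12 S3=-1 blocked=[3]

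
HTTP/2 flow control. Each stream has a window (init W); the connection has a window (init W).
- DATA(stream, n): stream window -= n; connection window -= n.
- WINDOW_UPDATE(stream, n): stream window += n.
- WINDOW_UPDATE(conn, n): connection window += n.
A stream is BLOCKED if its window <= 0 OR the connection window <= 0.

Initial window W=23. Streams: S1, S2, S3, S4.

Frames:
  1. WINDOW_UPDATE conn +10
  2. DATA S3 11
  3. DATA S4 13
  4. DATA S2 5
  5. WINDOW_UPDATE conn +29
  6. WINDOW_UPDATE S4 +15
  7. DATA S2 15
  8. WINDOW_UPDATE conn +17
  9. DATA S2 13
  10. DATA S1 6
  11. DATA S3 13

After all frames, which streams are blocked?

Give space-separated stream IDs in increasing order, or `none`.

Answer: S2 S3

Derivation:
Op 1: conn=33 S1=23 S2=23 S3=23 S4=23 blocked=[]
Op 2: conn=22 S1=23 S2=23 S3=12 S4=23 blocked=[]
Op 3: conn=9 S1=23 S2=23 S3=12 S4=10 blocked=[]
Op 4: conn=4 S1=23 S2=18 S3=12 S4=10 blocked=[]
Op 5: conn=33 S1=23 S2=18 S3=12 S4=10 blocked=[]
Op 6: conn=33 S1=23 S2=18 S3=12 S4=25 blocked=[]
Op 7: conn=18 S1=23 S2=3 S3=12 S4=25 blocked=[]
Op 8: conn=35 S1=23 S2=3 S3=12 S4=25 blocked=[]
Op 9: conn=22 S1=23 S2=-10 S3=12 S4=25 blocked=[2]
Op 10: conn=16 S1=17 S2=-10 S3=12 S4=25 blocked=[2]
Op 11: conn=3 S1=17 S2=-10 S3=-1 S4=25 blocked=[2, 3]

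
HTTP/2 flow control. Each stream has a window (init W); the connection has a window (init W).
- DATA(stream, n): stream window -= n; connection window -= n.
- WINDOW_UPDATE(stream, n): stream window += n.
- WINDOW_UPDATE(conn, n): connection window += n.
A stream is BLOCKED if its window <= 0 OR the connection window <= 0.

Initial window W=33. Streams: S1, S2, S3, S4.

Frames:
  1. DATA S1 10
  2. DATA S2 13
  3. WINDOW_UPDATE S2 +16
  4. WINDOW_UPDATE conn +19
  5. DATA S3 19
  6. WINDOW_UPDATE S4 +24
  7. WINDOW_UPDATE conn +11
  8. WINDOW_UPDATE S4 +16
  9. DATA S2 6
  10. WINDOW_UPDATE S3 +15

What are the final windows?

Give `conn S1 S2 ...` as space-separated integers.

Op 1: conn=23 S1=23 S2=33 S3=33 S4=33 blocked=[]
Op 2: conn=10 S1=23 S2=20 S3=33 S4=33 blocked=[]
Op 3: conn=10 S1=23 S2=36 S3=33 S4=33 blocked=[]
Op 4: conn=29 S1=23 S2=36 S3=33 S4=33 blocked=[]
Op 5: conn=10 S1=23 S2=36 S3=14 S4=33 blocked=[]
Op 6: conn=10 S1=23 S2=36 S3=14 S4=57 blocked=[]
Op 7: conn=21 S1=23 S2=36 S3=14 S4=57 blocked=[]
Op 8: conn=21 S1=23 S2=36 S3=14 S4=73 blocked=[]
Op 9: conn=15 S1=23 S2=30 S3=14 S4=73 blocked=[]
Op 10: conn=15 S1=23 S2=30 S3=29 S4=73 blocked=[]

Answer: 15 23 30 29 73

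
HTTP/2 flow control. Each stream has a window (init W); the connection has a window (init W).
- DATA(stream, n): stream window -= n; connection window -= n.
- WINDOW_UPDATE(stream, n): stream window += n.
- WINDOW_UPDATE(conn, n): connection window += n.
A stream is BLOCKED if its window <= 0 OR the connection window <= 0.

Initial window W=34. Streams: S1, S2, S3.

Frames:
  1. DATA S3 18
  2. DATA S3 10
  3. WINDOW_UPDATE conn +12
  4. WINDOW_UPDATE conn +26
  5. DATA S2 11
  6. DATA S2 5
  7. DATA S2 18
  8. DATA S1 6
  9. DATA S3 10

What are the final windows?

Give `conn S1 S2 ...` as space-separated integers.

Answer: -6 28 0 -4

Derivation:
Op 1: conn=16 S1=34 S2=34 S3=16 blocked=[]
Op 2: conn=6 S1=34 S2=34 S3=6 blocked=[]
Op 3: conn=18 S1=34 S2=34 S3=6 blocked=[]
Op 4: conn=44 S1=34 S2=34 S3=6 blocked=[]
Op 5: conn=33 S1=34 S2=23 S3=6 blocked=[]
Op 6: conn=28 S1=34 S2=18 S3=6 blocked=[]
Op 7: conn=10 S1=34 S2=0 S3=6 blocked=[2]
Op 8: conn=4 S1=28 S2=0 S3=6 blocked=[2]
Op 9: conn=-6 S1=28 S2=0 S3=-4 blocked=[1, 2, 3]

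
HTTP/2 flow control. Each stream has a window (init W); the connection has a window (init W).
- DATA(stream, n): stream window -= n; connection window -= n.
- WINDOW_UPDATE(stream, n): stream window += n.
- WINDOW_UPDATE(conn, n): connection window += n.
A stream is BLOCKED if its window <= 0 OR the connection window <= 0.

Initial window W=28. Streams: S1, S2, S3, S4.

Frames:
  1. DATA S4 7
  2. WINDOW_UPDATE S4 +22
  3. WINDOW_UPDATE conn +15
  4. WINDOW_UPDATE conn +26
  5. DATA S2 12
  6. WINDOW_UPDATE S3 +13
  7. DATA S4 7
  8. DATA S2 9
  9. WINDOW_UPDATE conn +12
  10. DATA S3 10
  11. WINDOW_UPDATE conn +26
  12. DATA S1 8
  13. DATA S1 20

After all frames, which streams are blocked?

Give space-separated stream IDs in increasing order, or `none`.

Answer: S1

Derivation:
Op 1: conn=21 S1=28 S2=28 S3=28 S4=21 blocked=[]
Op 2: conn=21 S1=28 S2=28 S3=28 S4=43 blocked=[]
Op 3: conn=36 S1=28 S2=28 S3=28 S4=43 blocked=[]
Op 4: conn=62 S1=28 S2=28 S3=28 S4=43 blocked=[]
Op 5: conn=50 S1=28 S2=16 S3=28 S4=43 blocked=[]
Op 6: conn=50 S1=28 S2=16 S3=41 S4=43 blocked=[]
Op 7: conn=43 S1=28 S2=16 S3=41 S4=36 blocked=[]
Op 8: conn=34 S1=28 S2=7 S3=41 S4=36 blocked=[]
Op 9: conn=46 S1=28 S2=7 S3=41 S4=36 blocked=[]
Op 10: conn=36 S1=28 S2=7 S3=31 S4=36 blocked=[]
Op 11: conn=62 S1=28 S2=7 S3=31 S4=36 blocked=[]
Op 12: conn=54 S1=20 S2=7 S3=31 S4=36 blocked=[]
Op 13: conn=34 S1=0 S2=7 S3=31 S4=36 blocked=[1]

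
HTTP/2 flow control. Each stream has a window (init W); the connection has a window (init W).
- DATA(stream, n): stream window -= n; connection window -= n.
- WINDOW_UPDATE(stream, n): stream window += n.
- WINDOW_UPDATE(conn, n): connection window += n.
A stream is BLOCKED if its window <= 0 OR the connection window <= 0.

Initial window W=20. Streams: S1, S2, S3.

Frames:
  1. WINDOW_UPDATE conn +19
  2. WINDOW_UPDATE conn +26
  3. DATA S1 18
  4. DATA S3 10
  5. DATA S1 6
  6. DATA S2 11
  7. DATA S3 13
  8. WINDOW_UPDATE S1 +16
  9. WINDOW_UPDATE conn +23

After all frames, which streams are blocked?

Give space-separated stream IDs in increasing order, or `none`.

Answer: S3

Derivation:
Op 1: conn=39 S1=20 S2=20 S3=20 blocked=[]
Op 2: conn=65 S1=20 S2=20 S3=20 blocked=[]
Op 3: conn=47 S1=2 S2=20 S3=20 blocked=[]
Op 4: conn=37 S1=2 S2=20 S3=10 blocked=[]
Op 5: conn=31 S1=-4 S2=20 S3=10 blocked=[1]
Op 6: conn=20 S1=-4 S2=9 S3=10 blocked=[1]
Op 7: conn=7 S1=-4 S2=9 S3=-3 blocked=[1, 3]
Op 8: conn=7 S1=12 S2=9 S3=-3 blocked=[3]
Op 9: conn=30 S1=12 S2=9 S3=-3 blocked=[3]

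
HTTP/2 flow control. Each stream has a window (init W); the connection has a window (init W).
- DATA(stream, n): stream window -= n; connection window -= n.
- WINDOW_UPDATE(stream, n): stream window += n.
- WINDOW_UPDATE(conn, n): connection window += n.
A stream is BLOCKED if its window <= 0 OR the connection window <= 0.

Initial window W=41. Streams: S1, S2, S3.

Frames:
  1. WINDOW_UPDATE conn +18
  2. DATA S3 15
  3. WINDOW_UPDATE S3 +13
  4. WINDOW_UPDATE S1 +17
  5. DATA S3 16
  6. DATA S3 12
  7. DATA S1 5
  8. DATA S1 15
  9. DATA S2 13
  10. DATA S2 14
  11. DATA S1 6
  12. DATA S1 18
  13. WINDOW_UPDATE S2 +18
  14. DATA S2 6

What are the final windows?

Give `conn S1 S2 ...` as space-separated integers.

Op 1: conn=59 S1=41 S2=41 S3=41 blocked=[]
Op 2: conn=44 S1=41 S2=41 S3=26 blocked=[]
Op 3: conn=44 S1=41 S2=41 S3=39 blocked=[]
Op 4: conn=44 S1=58 S2=41 S3=39 blocked=[]
Op 5: conn=28 S1=58 S2=41 S3=23 blocked=[]
Op 6: conn=16 S1=58 S2=41 S3=11 blocked=[]
Op 7: conn=11 S1=53 S2=41 S3=11 blocked=[]
Op 8: conn=-4 S1=38 S2=41 S3=11 blocked=[1, 2, 3]
Op 9: conn=-17 S1=38 S2=28 S3=11 blocked=[1, 2, 3]
Op 10: conn=-31 S1=38 S2=14 S3=11 blocked=[1, 2, 3]
Op 11: conn=-37 S1=32 S2=14 S3=11 blocked=[1, 2, 3]
Op 12: conn=-55 S1=14 S2=14 S3=11 blocked=[1, 2, 3]
Op 13: conn=-55 S1=14 S2=32 S3=11 blocked=[1, 2, 3]
Op 14: conn=-61 S1=14 S2=26 S3=11 blocked=[1, 2, 3]

Answer: -61 14 26 11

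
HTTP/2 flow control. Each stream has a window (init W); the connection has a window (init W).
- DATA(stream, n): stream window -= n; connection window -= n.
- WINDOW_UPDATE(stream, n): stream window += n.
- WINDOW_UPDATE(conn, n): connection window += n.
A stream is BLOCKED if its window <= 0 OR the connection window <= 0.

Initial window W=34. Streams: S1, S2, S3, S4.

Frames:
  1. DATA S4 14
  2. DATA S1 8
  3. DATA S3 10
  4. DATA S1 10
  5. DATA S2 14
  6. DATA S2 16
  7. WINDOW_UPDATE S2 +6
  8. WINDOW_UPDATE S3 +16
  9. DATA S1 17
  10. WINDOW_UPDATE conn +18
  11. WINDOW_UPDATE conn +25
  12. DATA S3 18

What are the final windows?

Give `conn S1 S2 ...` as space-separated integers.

Op 1: conn=20 S1=34 S2=34 S3=34 S4=20 blocked=[]
Op 2: conn=12 S1=26 S2=34 S3=34 S4=20 blocked=[]
Op 3: conn=2 S1=26 S2=34 S3=24 S4=20 blocked=[]
Op 4: conn=-8 S1=16 S2=34 S3=24 S4=20 blocked=[1, 2, 3, 4]
Op 5: conn=-22 S1=16 S2=20 S3=24 S4=20 blocked=[1, 2, 3, 4]
Op 6: conn=-38 S1=16 S2=4 S3=24 S4=20 blocked=[1, 2, 3, 4]
Op 7: conn=-38 S1=16 S2=10 S3=24 S4=20 blocked=[1, 2, 3, 4]
Op 8: conn=-38 S1=16 S2=10 S3=40 S4=20 blocked=[1, 2, 3, 4]
Op 9: conn=-55 S1=-1 S2=10 S3=40 S4=20 blocked=[1, 2, 3, 4]
Op 10: conn=-37 S1=-1 S2=10 S3=40 S4=20 blocked=[1, 2, 3, 4]
Op 11: conn=-12 S1=-1 S2=10 S3=40 S4=20 blocked=[1, 2, 3, 4]
Op 12: conn=-30 S1=-1 S2=10 S3=22 S4=20 blocked=[1, 2, 3, 4]

Answer: -30 -1 10 22 20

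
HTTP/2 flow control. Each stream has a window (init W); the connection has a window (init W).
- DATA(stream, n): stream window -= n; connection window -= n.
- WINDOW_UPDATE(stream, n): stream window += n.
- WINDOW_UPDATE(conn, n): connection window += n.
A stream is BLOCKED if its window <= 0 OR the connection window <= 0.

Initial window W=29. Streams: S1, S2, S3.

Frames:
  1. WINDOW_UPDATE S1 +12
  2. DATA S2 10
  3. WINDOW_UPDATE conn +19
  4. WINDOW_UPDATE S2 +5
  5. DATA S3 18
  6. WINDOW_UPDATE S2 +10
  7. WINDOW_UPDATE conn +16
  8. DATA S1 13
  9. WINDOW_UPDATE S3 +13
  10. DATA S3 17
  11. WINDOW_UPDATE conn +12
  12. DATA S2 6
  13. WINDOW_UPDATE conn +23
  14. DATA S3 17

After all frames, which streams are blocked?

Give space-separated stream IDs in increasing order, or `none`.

Answer: S3

Derivation:
Op 1: conn=29 S1=41 S2=29 S3=29 blocked=[]
Op 2: conn=19 S1=41 S2=19 S3=29 blocked=[]
Op 3: conn=38 S1=41 S2=19 S3=29 blocked=[]
Op 4: conn=38 S1=41 S2=24 S3=29 blocked=[]
Op 5: conn=20 S1=41 S2=24 S3=11 blocked=[]
Op 6: conn=20 S1=41 S2=34 S3=11 blocked=[]
Op 7: conn=36 S1=41 S2=34 S3=11 blocked=[]
Op 8: conn=23 S1=28 S2=34 S3=11 blocked=[]
Op 9: conn=23 S1=28 S2=34 S3=24 blocked=[]
Op 10: conn=6 S1=28 S2=34 S3=7 blocked=[]
Op 11: conn=18 S1=28 S2=34 S3=7 blocked=[]
Op 12: conn=12 S1=28 S2=28 S3=7 blocked=[]
Op 13: conn=35 S1=28 S2=28 S3=7 blocked=[]
Op 14: conn=18 S1=28 S2=28 S3=-10 blocked=[3]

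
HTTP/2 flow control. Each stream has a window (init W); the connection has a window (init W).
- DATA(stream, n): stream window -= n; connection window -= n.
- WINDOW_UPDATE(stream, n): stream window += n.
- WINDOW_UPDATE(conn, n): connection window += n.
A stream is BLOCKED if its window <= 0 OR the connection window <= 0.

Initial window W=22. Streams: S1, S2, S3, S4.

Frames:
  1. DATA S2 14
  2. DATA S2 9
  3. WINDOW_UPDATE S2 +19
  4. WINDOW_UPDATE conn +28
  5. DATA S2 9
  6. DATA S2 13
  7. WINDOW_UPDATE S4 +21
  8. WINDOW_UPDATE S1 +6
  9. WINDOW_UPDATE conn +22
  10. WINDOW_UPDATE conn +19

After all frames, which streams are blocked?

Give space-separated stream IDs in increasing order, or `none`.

Answer: S2

Derivation:
Op 1: conn=8 S1=22 S2=8 S3=22 S4=22 blocked=[]
Op 2: conn=-1 S1=22 S2=-1 S3=22 S4=22 blocked=[1, 2, 3, 4]
Op 3: conn=-1 S1=22 S2=18 S3=22 S4=22 blocked=[1, 2, 3, 4]
Op 4: conn=27 S1=22 S2=18 S3=22 S4=22 blocked=[]
Op 5: conn=18 S1=22 S2=9 S3=22 S4=22 blocked=[]
Op 6: conn=5 S1=22 S2=-4 S3=22 S4=22 blocked=[2]
Op 7: conn=5 S1=22 S2=-4 S3=22 S4=43 blocked=[2]
Op 8: conn=5 S1=28 S2=-4 S3=22 S4=43 blocked=[2]
Op 9: conn=27 S1=28 S2=-4 S3=22 S4=43 blocked=[2]
Op 10: conn=46 S1=28 S2=-4 S3=22 S4=43 blocked=[2]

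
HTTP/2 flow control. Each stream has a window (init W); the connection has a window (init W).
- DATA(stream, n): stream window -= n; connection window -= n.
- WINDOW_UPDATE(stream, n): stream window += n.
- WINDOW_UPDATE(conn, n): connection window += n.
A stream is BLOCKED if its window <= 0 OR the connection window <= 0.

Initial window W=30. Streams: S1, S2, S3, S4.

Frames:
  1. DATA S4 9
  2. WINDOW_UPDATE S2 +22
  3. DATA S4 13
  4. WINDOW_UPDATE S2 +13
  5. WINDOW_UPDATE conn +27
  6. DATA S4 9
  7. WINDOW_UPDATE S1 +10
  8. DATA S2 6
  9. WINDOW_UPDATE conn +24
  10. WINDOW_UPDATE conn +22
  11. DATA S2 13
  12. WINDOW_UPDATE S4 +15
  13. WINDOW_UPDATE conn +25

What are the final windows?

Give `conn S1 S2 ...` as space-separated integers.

Answer: 78 40 46 30 14

Derivation:
Op 1: conn=21 S1=30 S2=30 S3=30 S4=21 blocked=[]
Op 2: conn=21 S1=30 S2=52 S3=30 S4=21 blocked=[]
Op 3: conn=8 S1=30 S2=52 S3=30 S4=8 blocked=[]
Op 4: conn=8 S1=30 S2=65 S3=30 S4=8 blocked=[]
Op 5: conn=35 S1=30 S2=65 S3=30 S4=8 blocked=[]
Op 6: conn=26 S1=30 S2=65 S3=30 S4=-1 blocked=[4]
Op 7: conn=26 S1=40 S2=65 S3=30 S4=-1 blocked=[4]
Op 8: conn=20 S1=40 S2=59 S3=30 S4=-1 blocked=[4]
Op 9: conn=44 S1=40 S2=59 S3=30 S4=-1 blocked=[4]
Op 10: conn=66 S1=40 S2=59 S3=30 S4=-1 blocked=[4]
Op 11: conn=53 S1=40 S2=46 S3=30 S4=-1 blocked=[4]
Op 12: conn=53 S1=40 S2=46 S3=30 S4=14 blocked=[]
Op 13: conn=78 S1=40 S2=46 S3=30 S4=14 blocked=[]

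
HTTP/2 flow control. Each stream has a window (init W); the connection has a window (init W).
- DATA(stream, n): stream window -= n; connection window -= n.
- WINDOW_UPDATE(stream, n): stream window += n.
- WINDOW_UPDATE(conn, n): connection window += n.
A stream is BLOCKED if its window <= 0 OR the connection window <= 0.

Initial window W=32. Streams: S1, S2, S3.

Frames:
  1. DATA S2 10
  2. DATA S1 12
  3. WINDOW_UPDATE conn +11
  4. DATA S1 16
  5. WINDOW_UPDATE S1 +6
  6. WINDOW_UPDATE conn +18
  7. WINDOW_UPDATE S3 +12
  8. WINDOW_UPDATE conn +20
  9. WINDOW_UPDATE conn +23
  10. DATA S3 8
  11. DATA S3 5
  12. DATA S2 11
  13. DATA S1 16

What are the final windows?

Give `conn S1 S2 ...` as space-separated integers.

Answer: 26 -6 11 31

Derivation:
Op 1: conn=22 S1=32 S2=22 S3=32 blocked=[]
Op 2: conn=10 S1=20 S2=22 S3=32 blocked=[]
Op 3: conn=21 S1=20 S2=22 S3=32 blocked=[]
Op 4: conn=5 S1=4 S2=22 S3=32 blocked=[]
Op 5: conn=5 S1=10 S2=22 S3=32 blocked=[]
Op 6: conn=23 S1=10 S2=22 S3=32 blocked=[]
Op 7: conn=23 S1=10 S2=22 S3=44 blocked=[]
Op 8: conn=43 S1=10 S2=22 S3=44 blocked=[]
Op 9: conn=66 S1=10 S2=22 S3=44 blocked=[]
Op 10: conn=58 S1=10 S2=22 S3=36 blocked=[]
Op 11: conn=53 S1=10 S2=22 S3=31 blocked=[]
Op 12: conn=42 S1=10 S2=11 S3=31 blocked=[]
Op 13: conn=26 S1=-6 S2=11 S3=31 blocked=[1]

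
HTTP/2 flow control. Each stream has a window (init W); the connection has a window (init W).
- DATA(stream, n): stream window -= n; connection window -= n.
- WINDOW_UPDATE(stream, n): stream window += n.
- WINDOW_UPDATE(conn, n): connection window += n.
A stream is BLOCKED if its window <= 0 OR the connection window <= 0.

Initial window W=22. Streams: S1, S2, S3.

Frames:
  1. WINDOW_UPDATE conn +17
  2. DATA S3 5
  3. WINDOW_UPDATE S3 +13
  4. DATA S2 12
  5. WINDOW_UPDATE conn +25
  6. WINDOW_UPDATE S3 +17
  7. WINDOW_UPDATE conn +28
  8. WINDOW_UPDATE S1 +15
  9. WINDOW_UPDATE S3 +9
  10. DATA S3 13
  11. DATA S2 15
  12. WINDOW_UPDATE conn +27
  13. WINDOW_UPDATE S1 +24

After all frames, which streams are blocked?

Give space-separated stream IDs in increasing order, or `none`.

Answer: S2

Derivation:
Op 1: conn=39 S1=22 S2=22 S3=22 blocked=[]
Op 2: conn=34 S1=22 S2=22 S3=17 blocked=[]
Op 3: conn=34 S1=22 S2=22 S3=30 blocked=[]
Op 4: conn=22 S1=22 S2=10 S3=30 blocked=[]
Op 5: conn=47 S1=22 S2=10 S3=30 blocked=[]
Op 6: conn=47 S1=22 S2=10 S3=47 blocked=[]
Op 7: conn=75 S1=22 S2=10 S3=47 blocked=[]
Op 8: conn=75 S1=37 S2=10 S3=47 blocked=[]
Op 9: conn=75 S1=37 S2=10 S3=56 blocked=[]
Op 10: conn=62 S1=37 S2=10 S3=43 blocked=[]
Op 11: conn=47 S1=37 S2=-5 S3=43 blocked=[2]
Op 12: conn=74 S1=37 S2=-5 S3=43 blocked=[2]
Op 13: conn=74 S1=61 S2=-5 S3=43 blocked=[2]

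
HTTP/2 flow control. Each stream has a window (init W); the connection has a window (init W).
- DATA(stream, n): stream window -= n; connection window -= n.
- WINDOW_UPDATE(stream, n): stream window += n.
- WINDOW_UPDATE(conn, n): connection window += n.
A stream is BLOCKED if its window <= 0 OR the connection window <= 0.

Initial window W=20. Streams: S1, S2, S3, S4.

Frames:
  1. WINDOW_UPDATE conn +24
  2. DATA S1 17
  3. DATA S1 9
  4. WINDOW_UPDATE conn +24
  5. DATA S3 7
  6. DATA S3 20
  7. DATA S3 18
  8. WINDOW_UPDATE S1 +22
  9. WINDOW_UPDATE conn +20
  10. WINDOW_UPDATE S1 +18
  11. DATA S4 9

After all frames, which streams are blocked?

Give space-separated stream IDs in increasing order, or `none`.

Op 1: conn=44 S1=20 S2=20 S3=20 S4=20 blocked=[]
Op 2: conn=27 S1=3 S2=20 S3=20 S4=20 blocked=[]
Op 3: conn=18 S1=-6 S2=20 S3=20 S4=20 blocked=[1]
Op 4: conn=42 S1=-6 S2=20 S3=20 S4=20 blocked=[1]
Op 5: conn=35 S1=-6 S2=20 S3=13 S4=20 blocked=[1]
Op 6: conn=15 S1=-6 S2=20 S3=-7 S4=20 blocked=[1, 3]
Op 7: conn=-3 S1=-6 S2=20 S3=-25 S4=20 blocked=[1, 2, 3, 4]
Op 8: conn=-3 S1=16 S2=20 S3=-25 S4=20 blocked=[1, 2, 3, 4]
Op 9: conn=17 S1=16 S2=20 S3=-25 S4=20 blocked=[3]
Op 10: conn=17 S1=34 S2=20 S3=-25 S4=20 blocked=[3]
Op 11: conn=8 S1=34 S2=20 S3=-25 S4=11 blocked=[3]

Answer: S3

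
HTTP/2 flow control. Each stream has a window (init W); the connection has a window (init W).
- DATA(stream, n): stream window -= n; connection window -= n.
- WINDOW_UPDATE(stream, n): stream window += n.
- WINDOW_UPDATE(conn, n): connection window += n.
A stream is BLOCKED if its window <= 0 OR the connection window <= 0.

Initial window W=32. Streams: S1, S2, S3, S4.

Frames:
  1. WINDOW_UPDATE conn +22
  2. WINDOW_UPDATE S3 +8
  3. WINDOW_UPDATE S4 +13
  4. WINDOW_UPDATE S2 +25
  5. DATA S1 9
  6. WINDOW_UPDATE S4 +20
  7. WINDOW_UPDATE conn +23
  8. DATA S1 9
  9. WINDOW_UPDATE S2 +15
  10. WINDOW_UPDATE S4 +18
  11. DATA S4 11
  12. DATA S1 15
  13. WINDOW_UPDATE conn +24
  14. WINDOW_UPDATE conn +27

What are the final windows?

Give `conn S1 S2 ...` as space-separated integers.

Answer: 84 -1 72 40 72

Derivation:
Op 1: conn=54 S1=32 S2=32 S3=32 S4=32 blocked=[]
Op 2: conn=54 S1=32 S2=32 S3=40 S4=32 blocked=[]
Op 3: conn=54 S1=32 S2=32 S3=40 S4=45 blocked=[]
Op 4: conn=54 S1=32 S2=57 S3=40 S4=45 blocked=[]
Op 5: conn=45 S1=23 S2=57 S3=40 S4=45 blocked=[]
Op 6: conn=45 S1=23 S2=57 S3=40 S4=65 blocked=[]
Op 7: conn=68 S1=23 S2=57 S3=40 S4=65 blocked=[]
Op 8: conn=59 S1=14 S2=57 S3=40 S4=65 blocked=[]
Op 9: conn=59 S1=14 S2=72 S3=40 S4=65 blocked=[]
Op 10: conn=59 S1=14 S2=72 S3=40 S4=83 blocked=[]
Op 11: conn=48 S1=14 S2=72 S3=40 S4=72 blocked=[]
Op 12: conn=33 S1=-1 S2=72 S3=40 S4=72 blocked=[1]
Op 13: conn=57 S1=-1 S2=72 S3=40 S4=72 blocked=[1]
Op 14: conn=84 S1=-1 S2=72 S3=40 S4=72 blocked=[1]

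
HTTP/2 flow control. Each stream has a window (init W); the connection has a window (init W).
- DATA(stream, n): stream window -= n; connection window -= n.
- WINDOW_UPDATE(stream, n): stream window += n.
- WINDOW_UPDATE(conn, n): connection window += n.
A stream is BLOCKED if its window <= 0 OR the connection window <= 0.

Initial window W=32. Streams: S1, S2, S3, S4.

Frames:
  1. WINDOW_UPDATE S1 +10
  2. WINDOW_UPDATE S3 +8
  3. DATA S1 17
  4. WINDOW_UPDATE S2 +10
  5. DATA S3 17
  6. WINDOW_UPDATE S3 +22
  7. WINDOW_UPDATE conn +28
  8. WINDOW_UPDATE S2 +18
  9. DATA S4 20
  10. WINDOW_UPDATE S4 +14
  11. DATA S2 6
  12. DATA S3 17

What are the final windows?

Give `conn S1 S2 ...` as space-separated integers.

Answer: -17 25 54 28 26

Derivation:
Op 1: conn=32 S1=42 S2=32 S3=32 S4=32 blocked=[]
Op 2: conn=32 S1=42 S2=32 S3=40 S4=32 blocked=[]
Op 3: conn=15 S1=25 S2=32 S3=40 S4=32 blocked=[]
Op 4: conn=15 S1=25 S2=42 S3=40 S4=32 blocked=[]
Op 5: conn=-2 S1=25 S2=42 S3=23 S4=32 blocked=[1, 2, 3, 4]
Op 6: conn=-2 S1=25 S2=42 S3=45 S4=32 blocked=[1, 2, 3, 4]
Op 7: conn=26 S1=25 S2=42 S3=45 S4=32 blocked=[]
Op 8: conn=26 S1=25 S2=60 S3=45 S4=32 blocked=[]
Op 9: conn=6 S1=25 S2=60 S3=45 S4=12 blocked=[]
Op 10: conn=6 S1=25 S2=60 S3=45 S4=26 blocked=[]
Op 11: conn=0 S1=25 S2=54 S3=45 S4=26 blocked=[1, 2, 3, 4]
Op 12: conn=-17 S1=25 S2=54 S3=28 S4=26 blocked=[1, 2, 3, 4]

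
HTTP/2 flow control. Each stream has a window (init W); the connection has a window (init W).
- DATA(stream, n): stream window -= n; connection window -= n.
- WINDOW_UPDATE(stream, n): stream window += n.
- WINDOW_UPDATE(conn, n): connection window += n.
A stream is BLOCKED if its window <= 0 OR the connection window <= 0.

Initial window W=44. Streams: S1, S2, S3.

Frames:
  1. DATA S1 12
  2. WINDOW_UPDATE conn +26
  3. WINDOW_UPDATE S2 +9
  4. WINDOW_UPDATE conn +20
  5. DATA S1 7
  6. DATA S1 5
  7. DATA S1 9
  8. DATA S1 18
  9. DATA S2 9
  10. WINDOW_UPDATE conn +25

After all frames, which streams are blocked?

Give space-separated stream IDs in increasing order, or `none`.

Op 1: conn=32 S1=32 S2=44 S3=44 blocked=[]
Op 2: conn=58 S1=32 S2=44 S3=44 blocked=[]
Op 3: conn=58 S1=32 S2=53 S3=44 blocked=[]
Op 4: conn=78 S1=32 S2=53 S3=44 blocked=[]
Op 5: conn=71 S1=25 S2=53 S3=44 blocked=[]
Op 6: conn=66 S1=20 S2=53 S3=44 blocked=[]
Op 7: conn=57 S1=11 S2=53 S3=44 blocked=[]
Op 8: conn=39 S1=-7 S2=53 S3=44 blocked=[1]
Op 9: conn=30 S1=-7 S2=44 S3=44 blocked=[1]
Op 10: conn=55 S1=-7 S2=44 S3=44 blocked=[1]

Answer: S1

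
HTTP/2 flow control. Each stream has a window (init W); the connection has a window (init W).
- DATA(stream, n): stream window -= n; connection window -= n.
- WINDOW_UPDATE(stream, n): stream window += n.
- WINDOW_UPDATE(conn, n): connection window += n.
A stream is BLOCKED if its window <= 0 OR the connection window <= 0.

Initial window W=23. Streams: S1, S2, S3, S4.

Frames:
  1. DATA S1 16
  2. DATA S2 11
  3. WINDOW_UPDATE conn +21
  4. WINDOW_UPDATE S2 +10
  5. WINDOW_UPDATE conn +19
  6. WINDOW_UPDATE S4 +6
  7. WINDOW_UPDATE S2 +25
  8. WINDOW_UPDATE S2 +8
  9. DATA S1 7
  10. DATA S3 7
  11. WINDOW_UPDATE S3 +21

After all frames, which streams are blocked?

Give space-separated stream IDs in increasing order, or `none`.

Op 1: conn=7 S1=7 S2=23 S3=23 S4=23 blocked=[]
Op 2: conn=-4 S1=7 S2=12 S3=23 S4=23 blocked=[1, 2, 3, 4]
Op 3: conn=17 S1=7 S2=12 S3=23 S4=23 blocked=[]
Op 4: conn=17 S1=7 S2=22 S3=23 S4=23 blocked=[]
Op 5: conn=36 S1=7 S2=22 S3=23 S4=23 blocked=[]
Op 6: conn=36 S1=7 S2=22 S3=23 S4=29 blocked=[]
Op 7: conn=36 S1=7 S2=47 S3=23 S4=29 blocked=[]
Op 8: conn=36 S1=7 S2=55 S3=23 S4=29 blocked=[]
Op 9: conn=29 S1=0 S2=55 S3=23 S4=29 blocked=[1]
Op 10: conn=22 S1=0 S2=55 S3=16 S4=29 blocked=[1]
Op 11: conn=22 S1=0 S2=55 S3=37 S4=29 blocked=[1]

Answer: S1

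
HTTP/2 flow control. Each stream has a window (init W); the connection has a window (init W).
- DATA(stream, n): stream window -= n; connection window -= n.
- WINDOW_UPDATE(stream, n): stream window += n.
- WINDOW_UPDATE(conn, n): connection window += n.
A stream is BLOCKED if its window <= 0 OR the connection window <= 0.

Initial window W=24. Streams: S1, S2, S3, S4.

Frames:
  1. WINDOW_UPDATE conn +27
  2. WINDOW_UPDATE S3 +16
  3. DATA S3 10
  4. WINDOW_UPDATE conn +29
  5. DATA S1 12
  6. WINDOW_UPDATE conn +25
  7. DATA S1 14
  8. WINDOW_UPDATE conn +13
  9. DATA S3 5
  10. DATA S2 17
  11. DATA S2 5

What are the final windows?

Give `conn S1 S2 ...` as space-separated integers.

Answer: 55 -2 2 25 24

Derivation:
Op 1: conn=51 S1=24 S2=24 S3=24 S4=24 blocked=[]
Op 2: conn=51 S1=24 S2=24 S3=40 S4=24 blocked=[]
Op 3: conn=41 S1=24 S2=24 S3=30 S4=24 blocked=[]
Op 4: conn=70 S1=24 S2=24 S3=30 S4=24 blocked=[]
Op 5: conn=58 S1=12 S2=24 S3=30 S4=24 blocked=[]
Op 6: conn=83 S1=12 S2=24 S3=30 S4=24 blocked=[]
Op 7: conn=69 S1=-2 S2=24 S3=30 S4=24 blocked=[1]
Op 8: conn=82 S1=-2 S2=24 S3=30 S4=24 blocked=[1]
Op 9: conn=77 S1=-2 S2=24 S3=25 S4=24 blocked=[1]
Op 10: conn=60 S1=-2 S2=7 S3=25 S4=24 blocked=[1]
Op 11: conn=55 S1=-2 S2=2 S3=25 S4=24 blocked=[1]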